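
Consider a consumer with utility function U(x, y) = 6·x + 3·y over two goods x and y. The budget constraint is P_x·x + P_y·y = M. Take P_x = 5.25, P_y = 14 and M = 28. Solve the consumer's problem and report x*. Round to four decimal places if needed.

x* = 5.3333

Perfect substitutes: compare marginal utility per dollar. 6/P_x vs 3/P_y → 1.1429 vs 0.2143.
x gives more utility per dollar, so spend all income on x: x* = M/P_x, y* = 0.
Numerically: x* = 5.3333, y* = 0.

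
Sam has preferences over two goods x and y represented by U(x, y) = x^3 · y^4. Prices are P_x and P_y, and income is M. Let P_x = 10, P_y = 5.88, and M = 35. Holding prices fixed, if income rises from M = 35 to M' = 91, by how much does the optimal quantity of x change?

MU_x/MU_y = (3·y)/(4·x); tangency sets this equal to P_x/P_y.
Rearranging, P_y·y = (4/3)·P_x·x. Substituting into the budget gives P_x·x·(1 + (4/3)) = M.
Demand: x*(P_x,P_y,M) = 3/7·M/P_x and y* = 4/7·M/P_y.
At P_x=10, P_y=5.88, M=35: x* = 3/7·35/10 = 1.5.
At M' = 91: x* = 3.9. Change: 3.9 − 1.5 = 2.4.

Δx* = 2.4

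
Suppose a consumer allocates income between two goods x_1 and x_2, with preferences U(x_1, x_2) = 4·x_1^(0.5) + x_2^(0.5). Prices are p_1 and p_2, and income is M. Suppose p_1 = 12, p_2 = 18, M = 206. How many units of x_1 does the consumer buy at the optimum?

x_1* = 16.48

MRS = MU_x_1/MU_x_2 = 4·(x_2/x_1)^(0.5). Set equal to p_1/p_2.
Solve for the ratio: x_2/x_1 = [(1/4)·p_1/p_2]^(2).
With the ratio pinned down, the budget gives x_1* = M/(p_1 + p_2·(x_2/x_1)) and x_2* = (x_2/x_1)·x_1*.
Numerically x_2/x_1 = 0.027778, so x_1* = 206/(12 + 18·0.027778) = 16.48.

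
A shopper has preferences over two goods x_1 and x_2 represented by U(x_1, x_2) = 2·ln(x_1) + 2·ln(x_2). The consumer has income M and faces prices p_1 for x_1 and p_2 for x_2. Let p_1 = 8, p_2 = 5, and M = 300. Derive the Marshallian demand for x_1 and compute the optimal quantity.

MU_x_1/MU_x_2 = (2·x_2)/(2·x_1); tangency sets this equal to p_1/p_2.
So 2·p_2·x_2 = 2·p_1·x_1; combined with the budget, a share 0.5 of income goes to x_1.
Demand: x_1*(p_1,p_2,M) = 0.5·M/p_1 and x_2* = 0.5·M/p_2.
At p_1=8, p_2=5, M=300: x_1* = 0.5·300/8 = 18.75.

x_1* = 18.75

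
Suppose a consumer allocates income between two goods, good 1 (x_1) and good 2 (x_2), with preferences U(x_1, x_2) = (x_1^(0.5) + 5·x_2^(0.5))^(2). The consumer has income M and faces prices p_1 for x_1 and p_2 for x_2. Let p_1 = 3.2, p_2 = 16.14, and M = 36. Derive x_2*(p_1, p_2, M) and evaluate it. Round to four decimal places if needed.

MRS = MU_x_1/MU_x_2 = (1/5)·(x_2/x_1)^(0.5). Set equal to p_1/p_2.
Hence x_2/x_1 = (5·p_1/p_2)^(1/(0.5)), i.e. raised to the 2 power.
Substitute x_2 = (x_2/x_1)·x_1 into the budget: x_1* = M/(p_1 + p_2·(x_2/x_1)).
Numerically x_2/x_1 = 0.982727, so x_1* = 36/(3.2 + 16.14·0.982727) = 1.8887 and x_2* = 0.982727·1.8887 = 1.856.

x_2* = 1.856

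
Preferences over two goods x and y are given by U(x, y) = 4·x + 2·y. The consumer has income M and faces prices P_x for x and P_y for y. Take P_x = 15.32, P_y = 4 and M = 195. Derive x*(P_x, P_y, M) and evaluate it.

x* = 0

Linear utility — the consumer picks whichever good has higher MU/price: 4/15.32 = 0.2611 vs 2/4 = 0.5.
y gives more utility per dollar, so spend all income on y: y* = M/P_y, x* = 0.
Numerically: x* = 0, y* = 48.75.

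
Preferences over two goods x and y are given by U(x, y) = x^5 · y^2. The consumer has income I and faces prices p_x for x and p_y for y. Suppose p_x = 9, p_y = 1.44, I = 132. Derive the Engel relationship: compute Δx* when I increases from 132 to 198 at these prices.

Δx* = 5.2381

Tangency: MRS = (5/2)·y/x = p_x/p_y.
Rearranging, p_y·y = (2/5)·p_x·x. Substituting into the budget gives p_x·x·(1 + (2/5)) = I.
Demand: x*(p_x,p_y,I) = 5/7·I/p_x and y* = 2/7·I/p_y.
At p_x=9, p_y=1.44, I=132: x* = 5/7·132/9 = 10.4762.
At I' = 198: x* = 15.7143. Change: 15.7143 − 10.4762 = 5.2381.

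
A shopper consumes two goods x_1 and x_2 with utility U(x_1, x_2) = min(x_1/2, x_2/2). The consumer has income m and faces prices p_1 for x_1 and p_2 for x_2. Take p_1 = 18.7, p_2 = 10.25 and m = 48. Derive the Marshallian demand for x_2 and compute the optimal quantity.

Leontief preferences: the optimum is at the kink where x_1/2 = x_2/2, i.e. x_2 = x_1.
Budget: p_1·x_1 + p_2·x_1 = m, so (2·p_1 + 2·p_2)·x_1 = 2·m.
Demand: x_1*(p_1,p_2,m) = 2·m/(2·p_1 + 2·p_2), x_2* = 2·m/(2·p_1 + 2·p_2).
Here 2·18.7 + 2·10.25 = 57.9, giving x_2* = 1.658.

x_2* = 1.658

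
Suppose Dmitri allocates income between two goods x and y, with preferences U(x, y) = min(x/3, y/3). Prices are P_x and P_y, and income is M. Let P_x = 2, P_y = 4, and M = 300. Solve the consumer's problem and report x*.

x* = 50

Leontief preferences: the optimum is at the kink where x/3 = y/3, i.e. y = x.
Budget: P_x·x + P_y·x = M, so (3·P_x + 3·P_y)·x = 3·M.
Demand: x*(P_x,P_y,M) = 3·M/(3·P_x + 3·P_y), y* = 3·M/(3·P_x + 3·P_y).
Here 3·2 + 3·4 = 18, giving x* = 50.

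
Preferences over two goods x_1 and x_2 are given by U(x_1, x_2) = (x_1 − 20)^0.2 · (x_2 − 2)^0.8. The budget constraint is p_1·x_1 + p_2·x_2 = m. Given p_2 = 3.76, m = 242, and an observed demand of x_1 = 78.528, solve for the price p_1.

p_1 = 0.75

Let x_1' = x_1−20, x_2' = x_2−2. MRS = (1/4)·x_2'/x_1' = p_1/p_2.
After buying the subsistence bundle (20, 2), a share 0.2 of the remaining income goes to x_1: x_1* = 20 + 0.2·(m − 20p_1 − 2p_2)/p_1.
Set x_1* = 78.528 in the demand function and solve for p_1: p_1 = 0.75.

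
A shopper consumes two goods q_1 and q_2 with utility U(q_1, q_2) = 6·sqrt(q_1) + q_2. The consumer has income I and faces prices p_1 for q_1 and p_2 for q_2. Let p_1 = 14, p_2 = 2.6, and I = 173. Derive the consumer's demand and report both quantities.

q_1* = 0.3104, q_2* = 64.867

Thus q_1* = (3·p_2/p_1)² — independent of I — with the rest of income spent on q_2.
Plugging in: q_1* = (3·2.6/14)² = 0.3104, q_2* = 64.867.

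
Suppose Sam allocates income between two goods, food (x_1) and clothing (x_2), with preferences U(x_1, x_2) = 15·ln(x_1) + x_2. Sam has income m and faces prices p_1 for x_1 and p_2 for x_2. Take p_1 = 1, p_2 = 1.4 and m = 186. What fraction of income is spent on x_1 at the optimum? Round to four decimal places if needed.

Set MRS = p_1/p_2: (15/x_1)/1 = p_1/p_2.
So x_1*(p_1,p_2) = 15·p_2/p_1, independent of income; and x_2* = (m − 15·p_2)/p_2.
At the given prices: x_1* = 15·1.4/1 = 21, and x_2* = 117.8571.
Expenditure on x_1: 1·21 = 21; share = 0.1129.

share on x_1 = 0.1129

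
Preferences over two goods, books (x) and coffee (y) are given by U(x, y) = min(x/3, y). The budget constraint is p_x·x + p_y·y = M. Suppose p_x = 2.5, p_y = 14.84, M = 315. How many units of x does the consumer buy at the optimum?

Demand: x*(p_x,p_y,M) = 3·M/(3·p_x + p_y), y* = M/(3·p_x + p_y).
Here 3·2.5 + 14.84 = 22.34, giving x* = 42.3008.

x* = 42.3008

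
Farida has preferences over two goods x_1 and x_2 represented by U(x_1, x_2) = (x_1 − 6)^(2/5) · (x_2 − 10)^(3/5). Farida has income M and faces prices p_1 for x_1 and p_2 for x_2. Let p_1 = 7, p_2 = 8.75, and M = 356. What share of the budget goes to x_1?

This is Cobb-Douglas in (x_1−6, x_2−10): tangency gives 0.4·p_2·(x_2−10) = 0.6·p_1·(x_1−6).
Substituting into the budget: x_1* = 6 + 0.4·(M − 6·p_1 − 10·p_2)/p_1, and x_2* = 10 + 0.6·(…)/p_2.
Discretionary income = 356 − 6·7 − 10·8.75 = 226.5; x_1* = 6 + 0.4·226.5/7 = 18.9429; x_2* = 10 + 0.6·226.5/8.75 = 25.5314.
Expenditure on x_1: 7·18.9429 = 132.6; share = 0.3725.

share on x_1 = 0.3725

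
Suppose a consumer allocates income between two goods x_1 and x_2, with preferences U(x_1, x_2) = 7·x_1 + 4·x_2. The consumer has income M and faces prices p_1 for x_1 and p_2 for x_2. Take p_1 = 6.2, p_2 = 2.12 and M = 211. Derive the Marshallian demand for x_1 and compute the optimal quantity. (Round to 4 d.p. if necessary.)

x_1* = 0

Perfect substitutes: compare marginal utility per dollar. 7/p_1 vs 4/p_2 → 1.129 vs 1.8868.
x_2 gives more utility per dollar, so spend all income on x_2: x_2* = M/p_2, x_1* = 0.
Numerically: x_1* = 0, x_2* = 99.5283.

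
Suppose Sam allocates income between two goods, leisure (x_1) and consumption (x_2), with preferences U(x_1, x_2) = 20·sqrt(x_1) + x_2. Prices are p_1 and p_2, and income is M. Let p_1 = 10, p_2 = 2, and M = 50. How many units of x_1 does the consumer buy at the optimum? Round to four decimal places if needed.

Plugging in: x_1* = (10·2/10)² = 4.

x_1* = 4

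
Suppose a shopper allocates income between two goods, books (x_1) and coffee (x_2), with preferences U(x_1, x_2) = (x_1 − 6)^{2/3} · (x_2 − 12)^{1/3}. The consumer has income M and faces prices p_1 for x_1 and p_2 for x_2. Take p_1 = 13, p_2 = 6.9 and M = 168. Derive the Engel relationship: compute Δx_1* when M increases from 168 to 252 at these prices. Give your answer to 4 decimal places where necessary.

This is Cobb-Douglas in (x_1−6, x_2−12): tangency gives 2/3·p_2·(x_2−12) = 1/3·p_1·(x_1−6).
Substituting into the budget: x_1* = 6 + 2/3·(M − 6·p_1 − 12·p_2)/p_1, and x_2* = 12 + 1/3·(…)/p_2.
Discretionary income = 168 − 6·13 − 12·6.9 = 7.2; x_1* = 6 + 2/3·7.2/13 = 6.3692.
At M' = 252: x_1* = 10.6769. Change: 10.6769 − 6.3692 = 4.3077.

Δx_1* = 4.3077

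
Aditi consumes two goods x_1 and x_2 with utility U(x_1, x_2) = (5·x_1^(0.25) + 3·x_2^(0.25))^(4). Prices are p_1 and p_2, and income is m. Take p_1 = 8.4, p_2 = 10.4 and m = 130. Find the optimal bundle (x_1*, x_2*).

x_1* = 10.5188, x_2* = 4.004

MU_x_1 ∝ 5·x_1^(-0.75), MU_x_2 ∝ 3·x_2^(-0.75), so MRS = (5/3)·(x_2/x_1)^(0.75) = p_1/p_2.
Hence x_2/x_1 = ((3/5)·p_1/p_2)^(1/(0.75)), i.e. raised to the 4/3 power.
Substitute x_2 = (x_2/x_1)·x_1 into the budget: x_1* = m/(p_1 + p_2·(x_2/x_1)).
Numerically x_2/x_1 = 0.380653, so x_1* = 130/(8.4 + 10.4·0.380653) = 10.5188 and x_2* = 0.380653·10.5188 = 4.004.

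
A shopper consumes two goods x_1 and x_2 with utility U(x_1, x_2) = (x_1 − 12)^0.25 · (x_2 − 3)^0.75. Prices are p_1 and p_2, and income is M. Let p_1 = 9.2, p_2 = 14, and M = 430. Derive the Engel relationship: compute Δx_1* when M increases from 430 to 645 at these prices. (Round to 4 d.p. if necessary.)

Δx_1* = 5.8424

MRS = (1/3)·(x_2−3)/(x_1−12). Tangency with p_1/p_2 gives x_2−3 = 3·(p_1/p_2)·(x_1−12).
Substituting into the budget: x_1* = 12 + 0.25·(M − 12·p_1 − 3·p_2)/p_1, and x_2* = 3 + 0.75·(…)/p_2.
Discretionary income = 430 − 12·9.2 − 3·14 = 277.6; x_1* = 12 + 0.25·277.6/9.2 = 19.5435.
At M' = 645: x_1* = 25.3859. Change: 25.3859 − 19.5435 = 5.8424.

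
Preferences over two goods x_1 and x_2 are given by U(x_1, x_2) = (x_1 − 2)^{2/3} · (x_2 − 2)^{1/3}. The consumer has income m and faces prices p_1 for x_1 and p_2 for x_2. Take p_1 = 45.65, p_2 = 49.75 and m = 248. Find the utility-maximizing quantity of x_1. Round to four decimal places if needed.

After buying the subsistence bundle (2, 2), a share 2/3 of the remaining income goes to x_1: x_1* = 2 + 2/3·(m − 2p_1 − 2p_2)/p_1.
Discretionary income = 248 − 2·45.65 − 2·49.75 = 57.2; x_1* = 2 + 2/3·57.2/45.65 = 2.8353.

x_1* = 2.8353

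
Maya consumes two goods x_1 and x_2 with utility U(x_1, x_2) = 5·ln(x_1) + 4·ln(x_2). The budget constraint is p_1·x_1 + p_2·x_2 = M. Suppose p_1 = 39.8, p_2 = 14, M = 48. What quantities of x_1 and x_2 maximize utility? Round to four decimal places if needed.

Tangency: MRS = (5/4)·x_2/x_1 = p_1/p_2.
So 5·p_2·x_2 = 4·p_1·x_1; combined with the budget, a share 5/9 of income goes to x_1.
Demand: x_1*(p_1,p_2,M) = 5/9·M/p_1 and x_2* = 4/9·M/p_2.
At p_1=39.8, p_2=14, M=48: x_1* = 5/9·48/39.8 = 0.67, x_2* = 1.5238.

x_1* = 0.67, x_2* = 1.5238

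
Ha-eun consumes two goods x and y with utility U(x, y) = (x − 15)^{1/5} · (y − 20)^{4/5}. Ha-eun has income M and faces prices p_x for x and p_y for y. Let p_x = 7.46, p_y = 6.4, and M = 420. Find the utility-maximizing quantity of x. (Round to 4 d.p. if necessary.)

MRS = (1/4)·(y−20)/(x−15). Tangency with p_x/p_y gives y−20 = 4·(p_x/p_y)·(x−15).
After buying the subsistence bundle (15, 20), a share 0.2 of the remaining income goes to x: x* = 15 + 0.2·(M − 15p_x − 20p_y)/p_x.
Discretionary income = 420 − 15·7.46 − 20·6.4 = 180.1; x* = 15 + 0.2·180.1/7.46 = 19.8284.

x* = 19.8284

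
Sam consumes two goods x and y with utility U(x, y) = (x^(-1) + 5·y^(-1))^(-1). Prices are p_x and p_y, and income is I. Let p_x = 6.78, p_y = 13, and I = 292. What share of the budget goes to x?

share on x = 0.2441

MU_x ∝ x^(-2), MU_y ∝ 5·y^(-2), so MRS = (1/5)·(y/x)^(2) = p_x/p_y.
Hence y/x = (5·p_x/p_y)^(1/(2)), i.e. raised to the 0.5 power.
With the ratio pinned down, the budget gives x* = I/(p_x + p_y·(y/x)) and y* = (y/x)·x*.
Numerically y/x = 1.614835, so x* = 292/(6.78 + 13·1.614835) = 10.5139 and y* = 1.614835·10.5139 = 16.9782.
Expenditure on x: 6.78·10.5139 = 71.284; share = 0.2441.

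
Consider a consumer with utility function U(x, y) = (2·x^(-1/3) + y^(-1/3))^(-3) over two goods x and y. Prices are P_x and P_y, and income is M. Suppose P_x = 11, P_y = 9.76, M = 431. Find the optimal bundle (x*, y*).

MRS = MU_x/MU_y = 2·(y/x)^(4/3). Set equal to P_x/P_y.
Solve for the ratio: y/x = [(1/2)·P_x/P_y]^(0.75).
Substitute y = (y/x)·x into the budget: x* = M/(P_x + P_y·(y/x)).
Numerically y/x = 0.650406, so x* = 431/(11 + 9.76·0.650406) = 24.8444 and y* = 0.650406·24.8444 = 16.159.

x* = 24.8444, y* = 16.159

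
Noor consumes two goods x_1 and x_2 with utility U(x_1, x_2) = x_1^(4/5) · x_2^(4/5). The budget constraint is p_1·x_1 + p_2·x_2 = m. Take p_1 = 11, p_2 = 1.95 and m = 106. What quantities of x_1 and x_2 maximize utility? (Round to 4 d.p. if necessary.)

x_1* = 4.8182, x_2* = 27.1795

The MRS is x_2/x_1. Set MRS = p_1/p_2.
So 0.8·p_2·x_2 = 0.8·p_1·x_1; combined with the budget, a share 0.5 of income goes to x_1.
Demand: x_1*(p_1,p_2,m) = 0.5·m/p_1 and x_2* = 0.5·m/p_2.
At p_1=11, p_2=1.95, m=106: x_1* = 0.5·106/11 = 4.8182, x_2* = 27.1795.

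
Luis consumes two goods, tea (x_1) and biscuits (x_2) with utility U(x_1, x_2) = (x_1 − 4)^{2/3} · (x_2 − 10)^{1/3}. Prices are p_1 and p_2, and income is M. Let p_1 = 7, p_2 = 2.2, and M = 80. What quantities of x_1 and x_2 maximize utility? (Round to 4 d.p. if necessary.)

Substituting into the budget: x_1* = 4 + 2/3·(M − 4·p_1 − 10·p_2)/p_1, and x_2* = 10 + 1/3·(…)/p_2.
Discretionary income = 80 − 4·7 − 10·2.2 = 30; x_1* = 4 + 2/3·30/7 = 6.8571; x_2* = 10 + 1/3·30/2.2 = 14.5455.

x_1* = 6.8571, x_2* = 14.5455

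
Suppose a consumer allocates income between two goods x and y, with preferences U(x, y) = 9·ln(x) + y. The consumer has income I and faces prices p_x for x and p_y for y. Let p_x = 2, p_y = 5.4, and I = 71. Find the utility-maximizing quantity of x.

Set MRS = p_x/p_y: (9/x)/1 = p_x/p_y.
So x*(p_x,p_y) = 9·p_y/p_x, independent of income; and y* = (I − 9·p_y)/p_y.
At the given prices: x* = 9·5.4/2 = 24.3.

x* = 24.3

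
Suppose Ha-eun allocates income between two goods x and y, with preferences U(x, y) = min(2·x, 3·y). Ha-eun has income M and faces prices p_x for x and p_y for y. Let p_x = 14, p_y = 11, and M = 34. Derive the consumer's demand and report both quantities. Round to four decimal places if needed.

x* = 1.5938, y* = 1.0625

With perfect complements, no substitution: consume in ratio x:y = 3:2.
Budget: p_x·x + p_y·(2/3)·x = M, so (3·p_x + 2·p_y)·x = 3·M.
Demand: x*(p_x,p_y,M) = 3·M/(3·p_x + 2·p_y), y* = 2·M/(3·p_x + 2·p_y).
Here 3·14 + 2·11 = 64, giving x* = 1.5938 and y* = 1.0625.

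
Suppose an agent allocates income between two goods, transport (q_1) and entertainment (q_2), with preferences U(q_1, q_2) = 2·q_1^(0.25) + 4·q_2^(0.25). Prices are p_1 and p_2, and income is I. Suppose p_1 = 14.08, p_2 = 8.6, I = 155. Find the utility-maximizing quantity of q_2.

MU_q_1 ∝ 2·q_1^(-0.75), MU_q_2 ∝ 4·q_2^(-0.75), so MRS = (1/2)·(q_2/q_1)^(0.75) = p_1/p_2.
Hence q_2/q_1 = (2·p_1/p_2)^(1/(0.75)), i.e. raised to the 4/3 power.
Substitute q_2 = (q_2/q_1)·q_1 into the budget: q_1* = I/(p_1 + p_2·(q_2/q_1)).
Numerically q_2/q_1 = 4.862343, so q_1* = 155/(14.08 + 8.6·4.862343) = 2.773 and q_2* = 4.862343·2.773 = 13.4833.

q_2* = 13.4833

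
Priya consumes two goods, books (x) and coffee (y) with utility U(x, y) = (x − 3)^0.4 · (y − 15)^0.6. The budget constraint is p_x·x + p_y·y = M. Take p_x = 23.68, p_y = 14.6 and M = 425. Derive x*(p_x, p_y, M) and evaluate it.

Let x' = x−3, y' = y−15. MRS = (2/3)·y'/x' = p_x/p_y.
After buying the subsistence bundle (3, 15), a share 0.4 of the remaining income goes to x: x* = 3 + 0.4·(M − 3p_x − 15p_y)/p_x.
Discretionary income = 425 − 3·23.68 − 15·14.6 = 134.96; x* = 3 + 0.4·134.96/23.68 = 5.2797.

x* = 5.2797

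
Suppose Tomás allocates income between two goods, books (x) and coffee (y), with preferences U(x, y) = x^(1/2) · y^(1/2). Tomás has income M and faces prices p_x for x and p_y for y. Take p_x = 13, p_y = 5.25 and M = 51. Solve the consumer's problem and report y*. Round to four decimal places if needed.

y* = 4.8571

The MRS is y/x. Set MRS = p_x/p_y.
Rearranging, p_y·y = p_x·x. Substituting into the budget gives p_x·x·(1 + 1) = M.
Demand: x*(p_x,p_y,M) = 0.5·M/p_x and y* = 0.5·M/p_y.
At p_x=13, p_y=5.25, M=51: y* = 0.5·51/5.25 = 4.8571.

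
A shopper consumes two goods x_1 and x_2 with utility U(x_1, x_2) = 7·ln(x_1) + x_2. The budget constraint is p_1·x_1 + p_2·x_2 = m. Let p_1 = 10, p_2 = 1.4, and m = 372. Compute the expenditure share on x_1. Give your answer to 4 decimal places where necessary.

share on x_1 = 0.0263

Set MRS = p_1/p_2: (7/x_1)/1 = p_1/p_2.
So x_1*(p_1,p_2) = 7·p_2/p_1, independent of income; and x_2* = (m − 7·p_2)/p_2.
At the given prices: x_1* = 7·1.4/10 = 0.98, and x_2* = 258.7143.
Expenditure on x_1: 10·0.98 = 9.8; share = 0.0263.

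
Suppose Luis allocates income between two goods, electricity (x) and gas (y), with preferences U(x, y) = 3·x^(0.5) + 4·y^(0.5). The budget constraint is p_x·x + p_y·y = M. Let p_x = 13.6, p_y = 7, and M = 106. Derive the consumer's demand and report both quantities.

x* = 1.7499, y* = 11.743

MU_x ∝ 3·x^(-0.5), MU_y ∝ 4·y^(-0.5), so MRS = (3/4)·(y/x)^(0.5) = p_x/p_y.
Solve for the ratio: y/x = [(4/3)·p_x/p_y]^(2).
Substitute y = (y/x)·x into the budget: x* = M/(p_x + p_y·(y/x)).
Numerically y/x = 6.710567, so x* = 106/(13.6 + 7·6.710567) = 1.7499 and y* = 6.710567·1.7499 = 11.743.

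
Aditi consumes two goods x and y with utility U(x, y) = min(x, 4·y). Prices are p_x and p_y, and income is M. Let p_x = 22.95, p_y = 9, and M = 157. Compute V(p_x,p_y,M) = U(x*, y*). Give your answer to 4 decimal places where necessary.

Leontief preferences: the optimum is at the kink where x/4 = y/1, i.e. y = (1/4)·x.
Budget: p_x·x + p_y·(1/4)·x = M, so (4·p_x + p_y)·x = 4·M.
Demand: x*(p_x,p_y,M) = 4·M/(4·p_x + p_y), y* = M/(4·p_x + p_y).
Here 4·22.95 + 9 = 100.8, giving x* = 6.2302 and y* = 1.5575.
Utility at the optimum: U(6.2302, 1.5575) = 6.2302.

V = 6.2302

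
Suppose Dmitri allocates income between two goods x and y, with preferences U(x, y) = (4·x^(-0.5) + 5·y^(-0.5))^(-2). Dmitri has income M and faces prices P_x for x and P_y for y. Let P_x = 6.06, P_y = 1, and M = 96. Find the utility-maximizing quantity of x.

x* = 9.6803

From the CES first-order condition, (4/5)·(y/x)^(1.5) = P_x/P_y.
Hence y/x = ((5/4)·P_x/P_y)^(1/(1.5)), i.e. raised to the 2/3 power.
With the ratio pinned down, the budget gives x* = M/(P_x + P_y·(y/x)) and y* = (y/x)·x*.
Numerically y/x = 3.857048, so x* = 96/(6.06 + 1·3.857048) = 9.6803.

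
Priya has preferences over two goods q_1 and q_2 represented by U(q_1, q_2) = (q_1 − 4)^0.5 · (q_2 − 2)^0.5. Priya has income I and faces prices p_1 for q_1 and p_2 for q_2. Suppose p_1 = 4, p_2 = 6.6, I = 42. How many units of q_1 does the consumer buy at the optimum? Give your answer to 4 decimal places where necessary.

q_1* = 5.6

This is Cobb-Douglas in (q_1−4, q_2−2): tangency gives 0.5·p_2·(q_2−2) = 0.5·p_1·(q_1−4).
Substituting into the budget: q_1* = 4 + 0.5·(I − 4·p_1 − 2·p_2)/p_1, and q_2* = 2 + 0.5·(…)/p_2.
Discretionary income = 42 − 4·4 − 2·6.6 = 12.8; q_1* = 4 + 0.5·12.8/4 = 5.6.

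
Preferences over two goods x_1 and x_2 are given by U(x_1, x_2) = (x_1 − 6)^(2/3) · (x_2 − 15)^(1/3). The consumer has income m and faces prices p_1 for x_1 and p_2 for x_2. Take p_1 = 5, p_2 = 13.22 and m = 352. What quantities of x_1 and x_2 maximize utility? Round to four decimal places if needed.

x_1* = 22.4933, x_2* = 18.119

Let x_1' = x_1−6, x_2' = x_2−15. MRS = 2·x_2'/x_1' = p_1/p_2.
After buying the subsistence bundle (6, 15), a share 2/3 of the remaining income goes to x_1: x_1* = 6 + 2/3·(m − 6p_1 − 15p_2)/p_1.
Discretionary income = 352 − 6·5 − 15·13.22 = 123.7; x_1* = 6 + 2/3·123.7/5 = 22.4933; x_2* = 15 + 1/3·123.7/13.22 = 18.119.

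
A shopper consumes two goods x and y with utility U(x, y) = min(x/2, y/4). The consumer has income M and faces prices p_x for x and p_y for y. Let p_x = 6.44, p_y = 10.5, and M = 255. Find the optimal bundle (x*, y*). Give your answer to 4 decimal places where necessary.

x* = 9.293, y* = 18.586

Here 2·6.44 + 4·10.5 = 54.88, giving x* = 9.293 and y* = 18.586.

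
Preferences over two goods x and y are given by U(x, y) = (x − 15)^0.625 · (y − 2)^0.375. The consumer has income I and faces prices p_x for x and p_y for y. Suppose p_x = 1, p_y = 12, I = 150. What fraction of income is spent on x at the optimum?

share on x = 0.5625

MRS = (5/3)·(y−2)/(x−15). Tangency with p_x/p_y gives y−2 = (3/5)·(p_x/p_y)·(x−15).
After buying the subsistence bundle (15, 2), a share 0.625 of the remaining income goes to x: x* = 15 + 0.625·(I − 15p_x − 2p_y)/p_x.
Discretionary income = 150 − 15·1 − 2·12 = 111; x* = 15 + 0.625·111/1 = 84.375; y* = 2 + 0.375·111/12 = 5.4688.
Expenditure on x: 1·84.375 = 84.375; share = 0.5625.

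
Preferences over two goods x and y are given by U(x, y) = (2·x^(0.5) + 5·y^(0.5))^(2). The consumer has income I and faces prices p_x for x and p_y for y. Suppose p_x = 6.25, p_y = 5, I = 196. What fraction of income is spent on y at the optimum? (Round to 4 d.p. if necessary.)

share on y = 0.8865

From the CES first-order condition, (2/5)·(y/x)^(0.5) = p_x/p_y.
Solve for the ratio: y/x = [(5/2)·p_x/p_y]^(2).
Substitute y = (y/x)·x into the budget: x* = I/(p_x + p_y·(y/x)).
Numerically y/x = 9.765625, so x* = 196/(6.25 + 5·9.765625) = 3.5586 and y* = 9.765625·3.5586 = 34.7518.
Expenditure on y: 5·34.7518 = 173.7589; share = 0.8865.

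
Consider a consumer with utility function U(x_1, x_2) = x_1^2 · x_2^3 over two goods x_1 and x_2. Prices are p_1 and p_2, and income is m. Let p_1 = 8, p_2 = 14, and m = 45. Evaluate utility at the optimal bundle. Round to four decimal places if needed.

V = 36.3138

MU_x_1/MU_x_2 = (2·x_2)/(3·x_1); tangency sets this equal to p_1/p_2.
So 2·p_2·x_2 = 3·p_1·x_1; combined with the budget, a share 0.4 of income goes to x_1.
Demand: x_1*(p_1,p_2,m) = 0.4·m/p_1 and x_2* = 0.6·m/p_2.
At p_1=8, p_2=14, m=45: x_1* = 0.4·45/8 = 2.25, x_2* = 1.9286.
Utility at the optimum: U(2.25, 1.9286) = 36.3138.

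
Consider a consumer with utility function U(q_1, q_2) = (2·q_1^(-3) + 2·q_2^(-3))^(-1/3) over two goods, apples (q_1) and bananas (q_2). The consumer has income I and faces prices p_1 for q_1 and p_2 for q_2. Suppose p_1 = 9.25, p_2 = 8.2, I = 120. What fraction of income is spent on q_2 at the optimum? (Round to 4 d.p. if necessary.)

From the CES first-order condition, (q_2/q_1)^(4) = p_1/p_2.
Solve for the ratio: q_2/q_1 = [p_1/p_2]^(0.25).
With the ratio pinned down, the budget gives q_1* = I/(p_1 + p_2·(q_2/q_1)) and q_2* = (q_2/q_1)·q_1*.
Numerically q_2/q_1 = 1.030581, so q_1* = 120/(9.25 + 8.2·1.030581) = 6.7794 and q_2* = 1.030581·6.7794 = 6.9867.
Expenditure on q_2: 8.2·6.9867 = 57.2908; share = 0.4774.

share on q_2 = 0.4774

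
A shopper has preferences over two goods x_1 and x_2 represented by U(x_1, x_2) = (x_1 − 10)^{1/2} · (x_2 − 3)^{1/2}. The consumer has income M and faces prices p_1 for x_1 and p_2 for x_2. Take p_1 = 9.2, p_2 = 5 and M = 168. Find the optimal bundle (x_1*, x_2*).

Let x_1' = x_1−10, x_2' = x_2−3. MRS = x_2'/x_1' = p_1/p_2.
Substituting into the budget: x_1* = 10 + 0.5·(M − 10·p_1 − 3·p_2)/p_1, and x_2* = 3 + 0.5·(…)/p_2.
Discretionary income = 168 − 10·9.2 − 3·5 = 61; x_1* = 10 + 0.5·61/9.2 = 13.3152; x_2* = 3 + 0.5·61/5 = 9.1.

x_1* = 13.3152, x_2* = 9.1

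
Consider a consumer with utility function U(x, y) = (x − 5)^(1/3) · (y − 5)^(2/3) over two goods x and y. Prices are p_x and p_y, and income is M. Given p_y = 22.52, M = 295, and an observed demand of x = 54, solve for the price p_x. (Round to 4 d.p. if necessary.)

MRS = (1/2)·(y−5)/(x−5). Tangency with p_x/p_y gives y−5 = 2·(p_x/p_y)·(x−5).
Substituting into the budget: x* = 5 + 1/3·(M − 5·p_x − 5·p_y)/p_x, and y* = 5 + 2/3·(…)/p_y.
Set x* = 54 in the demand function and solve for p_x: p_x = 1.2.

p_x = 1.2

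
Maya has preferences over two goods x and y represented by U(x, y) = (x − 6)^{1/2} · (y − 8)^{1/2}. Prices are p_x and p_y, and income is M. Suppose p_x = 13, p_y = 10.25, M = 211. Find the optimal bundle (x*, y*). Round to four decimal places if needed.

x* = 7.9615, y* = 10.4878

This is Cobb-Douglas in (x−6, y−8): tangency gives 0.5·p_y·(y−8) = 0.5·p_x·(x−6).
Substituting into the budget: x* = 6 + 0.5·(M − 6·p_x − 8·p_y)/p_x, and y* = 8 + 0.5·(…)/p_y.
Discretionary income = 211 − 6·13 − 8·10.25 = 51; x* = 6 + 0.5·51/13 = 7.9615; y* = 8 + 0.5·51/10.25 = 10.4878.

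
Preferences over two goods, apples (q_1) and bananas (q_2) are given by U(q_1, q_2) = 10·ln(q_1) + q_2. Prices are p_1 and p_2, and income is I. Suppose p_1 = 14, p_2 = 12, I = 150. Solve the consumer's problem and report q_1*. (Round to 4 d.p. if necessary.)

MU_q_1 = 10/q_1, MU_q_2 = 1. Tangency: 10/q_1 = p_1/p_2.
So q_1*(p_1,p_2) = 10·p_2/p_1, independent of income; and q_2* = (I − 10·p_2)/p_2.
At the given prices: q_1* = 10·12/14 = 8.5714.

q_1* = 8.5714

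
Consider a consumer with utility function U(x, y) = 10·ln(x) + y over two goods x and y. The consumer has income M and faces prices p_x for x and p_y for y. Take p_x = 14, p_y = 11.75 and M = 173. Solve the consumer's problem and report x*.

Set MRS = p_x/p_y: (10/x)/1 = p_x/p_y.
So x*(p_x,p_y) = 10·p_y/p_x, independent of income; and y* = (M − 10·p_y)/p_y.
At the given prices: x* = 10·11.75/14 = 8.3929.

x* = 8.3929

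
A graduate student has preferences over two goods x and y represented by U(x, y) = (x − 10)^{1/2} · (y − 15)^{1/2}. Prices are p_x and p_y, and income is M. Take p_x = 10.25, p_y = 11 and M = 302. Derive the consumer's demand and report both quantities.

x* = 11.6829, y* = 16.5682

Let x' = x−10, y' = y−15. MRS = y'/x' = p_x/p_y.
After buying the subsistence bundle (10, 15), a share 0.5 of the remaining income goes to x: x* = 10 + 0.5·(M − 10p_x − 15p_y)/p_x.
Discretionary income = 302 − 10·10.25 − 15·11 = 34.5; x* = 10 + 0.5·34.5/10.25 = 11.6829; y* = 15 + 0.5·34.5/11 = 16.5682.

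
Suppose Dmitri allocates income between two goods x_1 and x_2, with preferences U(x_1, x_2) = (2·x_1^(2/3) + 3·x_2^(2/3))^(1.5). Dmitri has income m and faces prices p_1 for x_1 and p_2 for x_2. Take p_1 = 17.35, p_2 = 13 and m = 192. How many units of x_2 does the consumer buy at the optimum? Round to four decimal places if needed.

x_2* = 12.6628

Substitute x_2 = (x_2/x_1)·x_1 into the budget: x_1* = m/(p_1 + p_2·(x_2/x_1)).
Numerically x_2/x_1 = 8.023099, so x_1* = 192/(17.35 + 13·8.023099) = 1.5783 and x_2* = 8.023099·1.5783 = 12.6628.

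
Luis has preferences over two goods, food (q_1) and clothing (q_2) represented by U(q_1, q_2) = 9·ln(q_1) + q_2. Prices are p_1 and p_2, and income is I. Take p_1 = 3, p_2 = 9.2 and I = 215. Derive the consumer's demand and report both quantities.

q_1* = 27.6, q_2* = 14.3696

Set MRS = p_1/p_2: (9/q_1)/1 = p_1/p_2.
So q_1*(p_1,p_2) = 9·p_2/p_1, independent of income; and q_2* = (I − 9·p_2)/p_2.
At the given prices: q_1* = 9·9.2/3 = 27.6, and q_2* = 14.3696.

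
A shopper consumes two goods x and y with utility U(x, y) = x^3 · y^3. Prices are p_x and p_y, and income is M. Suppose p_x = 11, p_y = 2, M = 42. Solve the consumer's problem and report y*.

y* = 10.5

The MRS is y/x. Set MRS = p_x/p_y.
Rearranging, p_y·y = p_x·x. Substituting into the budget gives p_x·x·(1 + 1) = M.
Demand: x*(p_x,p_y,M) = 0.5·M/p_x and y* = 0.5·M/p_y.
At p_x=11, p_y=2, M=42: y* = 0.5·42/2 = 10.5.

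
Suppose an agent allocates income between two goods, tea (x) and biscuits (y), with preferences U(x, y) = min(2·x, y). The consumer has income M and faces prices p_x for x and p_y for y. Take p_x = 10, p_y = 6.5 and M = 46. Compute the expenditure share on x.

Here 10 + 2·6.5 = 23, giving x* = 2 and y* = 4.
Expenditure on x: 10·2 = 20; share = 0.4348.

share on x = 0.4348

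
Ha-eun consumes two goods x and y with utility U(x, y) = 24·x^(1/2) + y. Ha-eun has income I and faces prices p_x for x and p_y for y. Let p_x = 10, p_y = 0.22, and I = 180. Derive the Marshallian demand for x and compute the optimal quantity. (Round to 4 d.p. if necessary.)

x* = 0.0697

Thus x* = (12·p_y/p_x)² — independent of I — with the rest of income spent on y.
Plugging in: x* = (12·0.22/10)² = 0.0697.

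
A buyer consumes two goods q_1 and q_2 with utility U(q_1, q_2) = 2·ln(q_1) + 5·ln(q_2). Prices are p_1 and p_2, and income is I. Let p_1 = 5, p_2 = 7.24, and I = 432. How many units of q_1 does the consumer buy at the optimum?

The MRS is (2/5)·q_2/q_1. Set MRS = p_1/p_2.
Rearranging, p_2·q_2 = (5/2)·p_1·q_1. Substituting into the budget gives p_1·q_1·(1 + (5/2)) = I.
Demand: q_1*(p_1,p_2,I) = 2/7·I/p_1 and q_2* = 5/7·I/p_2.
At p_1=5, p_2=7.24, I=432: q_1* = 2/7·432/5 = 24.6857.

q_1* = 24.6857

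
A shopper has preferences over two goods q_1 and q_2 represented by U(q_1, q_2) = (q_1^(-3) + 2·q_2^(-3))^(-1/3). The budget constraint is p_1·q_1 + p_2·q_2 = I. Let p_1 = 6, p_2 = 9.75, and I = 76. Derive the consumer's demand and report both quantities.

MU_q_1 ∝ q_1^(-4), MU_q_2 ∝ 2·q_2^(-4), so MRS = (1/2)·(q_2/q_1)^(4) = p_1/p_2.
Hence q_2/q_1 = (2·p_1/p_2)^(1/(4)), i.e. raised to the 0.25 power.
Substitute q_2 = (q_2/q_1)·q_1 into the budget: q_1* = I/(p_1 + p_2·(q_2/q_1)).
Numerically q_2/q_1 = 1.053281, so q_1* = 76/(6 + 9.75·1.053281) = 4.6713 and q_2* = 1.053281·4.6713 = 4.9202.

q_1* = 4.6713, q_2* = 4.9202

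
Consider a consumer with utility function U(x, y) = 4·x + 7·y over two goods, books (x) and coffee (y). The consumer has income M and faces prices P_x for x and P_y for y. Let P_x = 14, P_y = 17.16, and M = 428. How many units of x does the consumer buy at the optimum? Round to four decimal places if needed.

x* = 0

Linear utility — the consumer picks whichever good has higher MU/price: 4/14 = 0.2857 vs 7/17.16 = 0.4079.
y gives more utility per dollar, so spend all income on y: y* = M/P_y, x* = 0.
Numerically: x* = 0, y* = 24.9417.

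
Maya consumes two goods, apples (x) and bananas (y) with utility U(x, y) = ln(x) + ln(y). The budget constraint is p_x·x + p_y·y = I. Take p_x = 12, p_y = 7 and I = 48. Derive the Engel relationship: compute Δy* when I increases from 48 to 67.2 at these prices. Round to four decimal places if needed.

Tangency: MRS = y/x = p_x/p_y.
So p_y·y = p_x·x; combined with the budget, a share 0.5 of income goes to x.
Demand: x*(p_x,p_y,I) = 0.5·I/p_x and y* = 0.5·I/p_y.
At p_x=12, p_y=7, I=48: y* = 0.5·48/7 = 3.4286.
At I' = 67.2: y* = 4.8. Change: 4.8 − 3.4286 = 1.3714.

Δy* = 1.3714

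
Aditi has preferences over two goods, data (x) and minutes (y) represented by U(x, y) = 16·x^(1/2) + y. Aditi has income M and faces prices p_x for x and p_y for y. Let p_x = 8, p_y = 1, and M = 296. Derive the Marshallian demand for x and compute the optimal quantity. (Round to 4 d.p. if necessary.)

Utility is quasi-linear in y; the FOC for x is 8/√x = p_x/p_y.
Thus x* = (8·p_y/p_x)² — independent of M — with the rest of income spent on y.
Plugging in: x* = (8·1/8)² = 1.

x* = 1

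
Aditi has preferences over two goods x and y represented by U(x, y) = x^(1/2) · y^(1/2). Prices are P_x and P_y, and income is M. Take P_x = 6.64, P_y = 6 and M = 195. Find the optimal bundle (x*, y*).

x* = 14.6837, y* = 16.25

Tangency: MRS = y/x = P_x/P_y.
So 0.5·P_y·y = 0.5·P_x·x; combined with the budget, a share 0.5 of income goes to x.
Demand: x*(P_x,P_y,M) = 0.5·M/P_x and y* = 0.5·M/P_y.
At P_x=6.64, P_y=6, M=195: x* = 0.5·195/6.64 = 14.6837, y* = 16.25.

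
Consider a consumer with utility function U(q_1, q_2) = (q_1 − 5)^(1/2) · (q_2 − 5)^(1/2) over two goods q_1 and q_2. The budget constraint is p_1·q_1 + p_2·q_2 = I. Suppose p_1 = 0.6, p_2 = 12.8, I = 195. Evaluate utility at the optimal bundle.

Let q_1' = q_1−5, q_2' = q_2−5. MRS = q_2'/q_1' = p_1/p_2.
Substituting into the budget: q_1* = 5 + 0.5·(I − 5·p_1 − 5·p_2)/p_1, and q_2* = 5 + 0.5·(…)/p_2.
Discretionary income = 195 − 5·0.6 − 5·12.8 = 128; q_1* = 5 + 0.5·128/0.6 = 111.6667; q_2* = 5 + 0.5·128/12.8 = 10.
Utility at the optimum: U(111.6667, 10) = 23.094.

V = 23.094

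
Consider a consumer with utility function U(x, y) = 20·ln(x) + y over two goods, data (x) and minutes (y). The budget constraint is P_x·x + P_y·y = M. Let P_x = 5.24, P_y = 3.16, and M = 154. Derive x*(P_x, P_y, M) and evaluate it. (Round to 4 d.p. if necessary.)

Set MRS = P_x/P_y: (20/x)/1 = P_x/P_y.
So x*(P_x,P_y) = 20·P_y/P_x, independent of income; and y* = (M − 20·P_y)/P_y.
At the given prices: x* = 20·3.16/5.24 = 12.0611.

x* = 12.0611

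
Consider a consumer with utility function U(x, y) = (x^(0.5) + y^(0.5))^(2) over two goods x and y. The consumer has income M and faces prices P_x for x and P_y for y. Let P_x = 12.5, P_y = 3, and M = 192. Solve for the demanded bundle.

x* = 2.9729, y* = 51.6129

MU_x ∝ x^(-0.5), MU_y ∝ y^(-0.5), so MRS = (y/x)^(0.5) = P_x/P_y.
Solve for the ratio: y/x = [P_x/P_y]^(2).
With the ratio pinned down, the budget gives x* = M/(P_x + P_y·(y/x)) and y* = (y/x)·x*.
Numerically y/x = 17.361111, so x* = 192/(12.5 + 3·17.361111) = 2.9729 and y* = 17.361111·2.9729 = 51.6129.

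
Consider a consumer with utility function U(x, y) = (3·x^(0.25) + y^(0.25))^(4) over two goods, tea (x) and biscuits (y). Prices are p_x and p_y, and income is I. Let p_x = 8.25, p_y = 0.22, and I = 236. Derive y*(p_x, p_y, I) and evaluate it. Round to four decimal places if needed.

From the CES first-order condition, 3·(y/x)^(0.75) = p_x/p_y.
Solve for the ratio: y/x = [(1/3)·p_x/p_y]^(4/3).
Substitute y = (y/x)·x into the budget: x* = I/(p_x + p_y·(y/x)).
Numerically y/x = 29.00993, so x* = 236/(8.25 + 0.22·29.00993) = 16.1288 and y* = 29.00993·16.1288 = 467.8962.

y* = 467.8962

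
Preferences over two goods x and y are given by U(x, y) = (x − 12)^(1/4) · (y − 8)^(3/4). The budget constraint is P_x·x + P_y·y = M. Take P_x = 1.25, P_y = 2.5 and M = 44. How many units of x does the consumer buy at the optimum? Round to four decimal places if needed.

Substituting into the budget: x* = 12 + 0.25·(M − 12·P_x − 8·P_y)/P_x, and y* = 8 + 0.75·(…)/P_y.
Discretionary income = 44 − 12·1.25 − 8·2.5 = 9; x* = 12 + 0.25·9/1.25 = 13.8.

x* = 13.8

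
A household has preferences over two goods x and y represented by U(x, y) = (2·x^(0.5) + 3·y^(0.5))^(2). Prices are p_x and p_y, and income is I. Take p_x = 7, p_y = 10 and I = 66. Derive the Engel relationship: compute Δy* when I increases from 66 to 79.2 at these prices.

Δy* = 0.8074

From the CES first-order condition, (2/3)·(y/x)^(0.5) = p_x/p_y.
Hence y/x = ((3/2)·p_x/p_y)^(1/(0.5)), i.e. raised to the 2 power.
With the ratio pinned down, the budget gives x* = I/(p_x + p_y·(y/x)) and y* = (y/x)·x*.
Numerically y/x = 1.1025, so x* = 66/(7 + 10·1.1025) = 3.6616 and y* = 1.1025·3.6616 = 4.0369.
At I' = 79.2: y* = 4.8443. Change: 4.8443 − 4.0369 = 0.8074.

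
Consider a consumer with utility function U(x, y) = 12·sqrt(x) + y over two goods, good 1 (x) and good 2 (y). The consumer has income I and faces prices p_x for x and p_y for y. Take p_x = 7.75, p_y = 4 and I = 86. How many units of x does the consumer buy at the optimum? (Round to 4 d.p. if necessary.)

x* = 9.59

MU_x = 6/√x, MU_y = 1. Tangency: 6/√x = p_x/p_y.
Thus x* = (6·p_y/p_x)² — independent of I — with the rest of income spent on y.
Plugging in: x* = (6·4/7.75)² = 9.59.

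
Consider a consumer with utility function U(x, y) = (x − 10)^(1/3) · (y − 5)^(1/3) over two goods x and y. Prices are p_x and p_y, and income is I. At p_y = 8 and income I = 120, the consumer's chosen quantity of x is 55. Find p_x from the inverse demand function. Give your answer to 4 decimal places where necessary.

p_x = 0.8

MRS = (y−5)/(x−10). Tangency with p_x/p_y gives y−5 = (p_x/p_y)·(x−10).
Substituting into the budget: x* = 10 + 0.5·(I − 10·p_x − 5·p_y)/p_x, and y* = 5 + 0.5·(…)/p_y.
Set x* = 55 in the demand function and solve for p_x: p_x = 0.8.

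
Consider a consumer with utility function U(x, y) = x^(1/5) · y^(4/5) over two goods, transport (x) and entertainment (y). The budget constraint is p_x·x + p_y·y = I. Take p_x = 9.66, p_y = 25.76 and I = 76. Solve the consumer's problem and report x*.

Tangency: MRS = (1/4)·y/x = p_x/p_y.
Rearranging, p_y·y = 4·p_x·x. Substituting into the budget gives p_x·x·(1 + 4) = I.
Demand: x*(p_x,p_y,I) = 0.2·I/p_x and y* = 0.8·I/p_y.
At p_x=9.66, p_y=25.76, I=76: x* = 0.2·76/9.66 = 1.5735.

x* = 1.5735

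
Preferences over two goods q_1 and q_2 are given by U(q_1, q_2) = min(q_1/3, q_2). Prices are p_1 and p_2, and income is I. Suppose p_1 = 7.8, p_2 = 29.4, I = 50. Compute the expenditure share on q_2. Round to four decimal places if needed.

share on q_2 = 0.5568

With perfect complements, no substitution: consume in ratio q_1:q_2 = 3:1.
Budget: p_1·q_1 + p_2·(1/3)·q_1 = I, so (3·p_1 + p_2)·q_1 = 3·I.
Demand: q_1*(p_1,p_2,I) = 3·I/(3·p_1 + p_2), q_2* = I/(3·p_1 + p_2).
Here 3·7.8 + 29.4 = 52.8, giving q_1* = 2.8409 and q_2* = 0.947.
Expenditure on q_2: 29.4·0.947 = 27.8409; share = 0.5568.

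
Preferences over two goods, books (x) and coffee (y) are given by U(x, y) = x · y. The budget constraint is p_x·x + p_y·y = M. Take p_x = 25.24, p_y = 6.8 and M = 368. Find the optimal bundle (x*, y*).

x* = 7.29, y* = 27.0588

MU_x/MU_y = (y)/(x); tangency sets this equal to p_x/p_y.
Rearranging, p_y·y = p_x·x. Substituting into the budget gives p_x·x·(1 + 1) = M.
Demand: x*(p_x,p_y,M) = 0.5·M/p_x and y* = 0.5·M/p_y.
At p_x=25.24, p_y=6.8, M=368: x* = 0.5·368/25.24 = 7.29, y* = 27.0588.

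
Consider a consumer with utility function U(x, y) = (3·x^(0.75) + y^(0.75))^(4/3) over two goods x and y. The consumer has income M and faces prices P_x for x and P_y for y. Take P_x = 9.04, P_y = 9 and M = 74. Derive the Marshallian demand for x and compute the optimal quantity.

With the ratio pinned down, the budget gives x* = M/(P_x + P_y·(y/x)) and y* = (y/x)·x*.
Numerically y/x = 0.012567, so x* = 74/(9.04 + 9·0.012567) = 8.0847.

x* = 8.0847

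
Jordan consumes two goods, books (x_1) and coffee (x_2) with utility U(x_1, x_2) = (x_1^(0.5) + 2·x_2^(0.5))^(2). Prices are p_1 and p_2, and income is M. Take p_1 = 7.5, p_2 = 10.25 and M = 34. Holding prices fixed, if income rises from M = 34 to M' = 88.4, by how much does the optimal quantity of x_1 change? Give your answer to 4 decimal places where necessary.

MU_x_1 ∝ x_1^(-0.5), MU_x_2 ∝ 2·x_2^(-0.5), so MRS = (1/2)·(x_2/x_1)^(0.5) = p_1/p_2.
Hence x_2/x_1 = (2·p_1/p_2)^(1/(0.5)), i.e. raised to the 2 power.
With the ratio pinned down, the budget gives x_1* = M/(p_1 + p_2·(x_2/x_1)) and x_2* = (x_2/x_1)·x_1*.
Numerically x_2/x_1 = 2.141582, so x_1* = 34/(7.5 + 10.25·2.141582) = 1.1545.
At M' = 88.4: x_1* = 3.0016. Change: 3.0016 − 1.1545 = 1.8471.

Δx_1* = 1.8471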